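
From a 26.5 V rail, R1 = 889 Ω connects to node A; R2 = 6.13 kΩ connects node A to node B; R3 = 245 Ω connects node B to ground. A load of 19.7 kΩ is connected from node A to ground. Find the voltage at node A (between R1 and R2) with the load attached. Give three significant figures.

V ≈ 22.4 V

Below node A the series string R2+R3 = 6375 Ω sits in parallel with the 19700 Ω load: 4816 Ω.
V_A = 26.5 × 4816/(889 + 4816) = 22.4 V.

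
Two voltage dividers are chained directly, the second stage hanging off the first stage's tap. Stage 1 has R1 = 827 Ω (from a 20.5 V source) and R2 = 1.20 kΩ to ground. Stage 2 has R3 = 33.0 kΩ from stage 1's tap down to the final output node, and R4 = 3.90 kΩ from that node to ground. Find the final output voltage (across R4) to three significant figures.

V_out ≈ 1.27 V

Stage 2 presents R3+R4 = 36900 Ω as a load on stage 1's tap.
Stage 1's lower leg becomes R2‖(R3+R4) = 1162 Ω, so V_mid = 20.5 × 1162/1989 = 11.98 V.
Stage 2 is itself unloaded: V_out = V_mid × R4/(R3+R4) = 11.98 × 3900/36900 = 1.27 V.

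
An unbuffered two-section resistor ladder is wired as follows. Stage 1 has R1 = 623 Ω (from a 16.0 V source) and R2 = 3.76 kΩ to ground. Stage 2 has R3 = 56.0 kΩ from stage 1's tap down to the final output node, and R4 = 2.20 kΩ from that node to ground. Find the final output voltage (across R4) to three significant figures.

Stage 2 presents R3+R4 = 58200 Ω as a load on stage 1's tap.
Stage 1's lower leg becomes R2‖(R3+R4) = 3532 Ω, so V_mid = 16.0 × 3532/4155 = 13.60 V.
Stage 2 is itself unloaded: V_out = V_mid × R4/(R3+R4) = 13.60 × 2200/58200 = 0.514 V.

V_out ≈ 0.514 V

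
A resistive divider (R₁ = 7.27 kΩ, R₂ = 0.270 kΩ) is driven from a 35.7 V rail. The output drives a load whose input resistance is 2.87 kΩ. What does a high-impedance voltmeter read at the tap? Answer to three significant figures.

V_out ≈ 1.17 V

The load sits in parallel with R₂: R₂‖R_L = (270 × 2870) / (270 + 2870) = 246.8 Ω.
V_out = 35.7 × 246.8 / (7270 + 246.8) = 35.7 × 246.8/7517 = 1.17 V.
(Unloaded it would have been 1.28 V.)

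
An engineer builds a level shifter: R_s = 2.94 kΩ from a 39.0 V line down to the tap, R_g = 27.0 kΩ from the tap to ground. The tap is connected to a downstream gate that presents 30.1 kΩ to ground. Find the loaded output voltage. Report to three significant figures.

V_out ≈ 32.3 V

The load sits in parallel with R_g: R_g‖R_L = (27.0 × 30.1) / (27.0 + 30.1) = 14.23 kΩ.
V_out = 39.0 × 14.23 / (2.94 + 14.23) = 39.0 × 14.23/17.17 = 32.3 V.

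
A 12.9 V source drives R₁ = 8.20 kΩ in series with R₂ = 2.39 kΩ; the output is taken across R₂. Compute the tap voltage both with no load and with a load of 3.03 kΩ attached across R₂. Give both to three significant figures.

Unloaded: 2.91 V; loaded: 1.81 V

Open-circuit: V = 12.9 × 2.39/(8.20 + 2.39) = 2.91 V.
With the load, R₂ becomes R₂‖R_L = 1.336 kΩ, so V = 12.9 × 1.336/9.536 = 1.81 V.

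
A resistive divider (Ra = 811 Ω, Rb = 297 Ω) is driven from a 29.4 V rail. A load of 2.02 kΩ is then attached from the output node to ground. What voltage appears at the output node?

V_out ≈ 7.11 V

The load sits in parallel with Rb: Rb‖R_L = (297 × 2020) / (297 + 2020) = 258.9 Ω.
V_out = 29.4 × 258.9 / (811 + 258.9) = 29.4 × 258.9/1070 = 7.11 V.
(Unloaded it would have been 7.88 V.)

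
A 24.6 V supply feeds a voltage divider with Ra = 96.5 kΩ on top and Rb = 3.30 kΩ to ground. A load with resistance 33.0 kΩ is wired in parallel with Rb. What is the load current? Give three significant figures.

Rb‖R_L = 3.000 kΩ; V_out = 24.6 × 3.000/99.50 = 0.7417 V.
I_L = V_out / R_L = 0.7417 / 33.0 kΩ = 0.0225 mA.

I_L ≈ 0.0225 mA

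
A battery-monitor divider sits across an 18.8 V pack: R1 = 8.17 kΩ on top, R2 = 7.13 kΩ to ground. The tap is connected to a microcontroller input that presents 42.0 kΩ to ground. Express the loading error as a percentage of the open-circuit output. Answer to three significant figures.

The divider's output (Thévenin) resistance is R1‖R2 = 3.807 kΩ.
Fractional drop under load = R_th/(R_th + R_L) = 3.807 / (3.807 + 42.0) = 0.08312.
So the output falls by 8.31 %.

8.31 %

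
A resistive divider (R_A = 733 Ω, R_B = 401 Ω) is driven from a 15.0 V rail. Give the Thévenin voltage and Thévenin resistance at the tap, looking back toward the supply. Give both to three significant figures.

V_th is the open-circuit tap voltage: 15.0 × 401/(733 + 401) = 5.30 V.
With the supply zeroed, R_A and R_B appear in parallel from the tap: R_th = R_A‖R_B = (733 × 401)/1134 = 259 Ω.

V_th = 5.30 V, R_th = 259 Ω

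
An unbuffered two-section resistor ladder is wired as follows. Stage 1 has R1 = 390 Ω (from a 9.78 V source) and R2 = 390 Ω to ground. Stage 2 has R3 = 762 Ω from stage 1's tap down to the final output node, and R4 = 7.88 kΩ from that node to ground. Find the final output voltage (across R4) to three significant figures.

V_out ≈ 4.36 V

Stage 2 presents R3+R4 = 8642 Ω as a load on stage 1's tap.
Stage 1's lower leg becomes R2‖(R3+R4) = 373.2 Ω, so V_mid = 9.78 × 373.2/763.2 = 4.782 V.
Stage 2 is itself unloaded: V_out = V_mid × R4/(R3+R4) = 4.782 × 7880/8642 = 4.36 V.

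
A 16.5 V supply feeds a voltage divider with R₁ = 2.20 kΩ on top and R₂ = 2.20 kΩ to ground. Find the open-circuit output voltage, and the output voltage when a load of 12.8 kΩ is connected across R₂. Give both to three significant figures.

Open-circuit: V = 16.5 × 2.20/(2.20 + 2.20) = 8.25 V.
With the load, R₂ becomes R₂‖R_L = 1.877 kΩ, so V = 16.5 × 1.877/4.077 = 7.60 V.

Unloaded: 8.25 V; loaded: 7.60 V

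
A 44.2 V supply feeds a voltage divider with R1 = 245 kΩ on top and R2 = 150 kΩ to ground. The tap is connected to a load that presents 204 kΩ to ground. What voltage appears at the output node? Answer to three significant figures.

The load sits in parallel with R2: R2‖R_L = (150 × 204) / (150 + 204) = 86.44 kΩ.
V_out = 44.2 × 86.44 / (245 + 86.44) = 44.2 × 86.44/331.4 = 11.5 V.
(Unloaded it would have been 16.8 V.)

V_out ≈ 11.5 V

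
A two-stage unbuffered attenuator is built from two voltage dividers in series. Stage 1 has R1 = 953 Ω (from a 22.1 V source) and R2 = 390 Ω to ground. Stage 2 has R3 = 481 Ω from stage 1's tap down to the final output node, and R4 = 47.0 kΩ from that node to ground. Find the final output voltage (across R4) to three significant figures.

Stage 2 presents R3+R4 = 47480 Ω as a load on stage 1's tap.
Stage 1's lower leg becomes R2‖(R3+R4) = 386.8 Ω, so V_mid = 22.1 × 386.8/1340 = 6.381 V.
Stage 2 is itself unloaded: V_out = V_mid × R4/(R3+R4) = 6.381 × 47000/47480 = 6.32 V.

V_out ≈ 6.32 V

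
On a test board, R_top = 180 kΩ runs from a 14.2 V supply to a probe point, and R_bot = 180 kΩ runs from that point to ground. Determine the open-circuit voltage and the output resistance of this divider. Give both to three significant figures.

V_th is the open-circuit tap voltage: 14.2 × 180/(180 + 180) = 7.10 V.
With the supply zeroed, R_top and R_bot appear in parallel from the tap: R_th = R_top‖R_bot = (180 × 180)/360.0 = 90.0 kΩ.

V_th = 7.10 V, R_th = 90.0 kΩ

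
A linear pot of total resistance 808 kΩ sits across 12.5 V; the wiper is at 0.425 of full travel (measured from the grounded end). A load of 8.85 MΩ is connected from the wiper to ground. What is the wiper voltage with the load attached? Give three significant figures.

V ≈ 5.20 V

The wiper splits the pot into (1−α)R = 464.6 kΩ above and αR = 343.4 kΩ below.
Lower section ‖ load = 330.6 kΩ.
V_wiper = 12.5 × 330.6/(464.6 + 330.6) = 5.20 V.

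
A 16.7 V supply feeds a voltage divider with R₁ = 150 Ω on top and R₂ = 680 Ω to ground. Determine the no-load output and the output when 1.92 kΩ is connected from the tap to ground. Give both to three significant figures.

Open-circuit: V = 16.7 × 680/(150 + 680) = 13.7 V.
With the load, R₂ becomes R₂‖R_L = 502.2 Ω, so V = 16.7 × 502.2/652.2 = 12.9 V.

Unloaded: 13.7 V; loaded: 12.9 V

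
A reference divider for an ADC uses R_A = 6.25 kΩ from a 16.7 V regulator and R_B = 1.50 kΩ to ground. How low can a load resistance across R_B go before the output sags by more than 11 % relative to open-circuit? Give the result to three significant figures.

R_L(min) ≈ 9.79 kΩ

Output resistance R_th = R_A‖R_B = (6.25 × 1.50)/7.750 = 1.210 kΩ.
The fractional drop is R_th/(R_th + R_L); requiring this ≤ 0.110 gives R_L ≥ R_th(1/0.110 − 1) = 1.210 × 8.091 = 9.79 kΩ.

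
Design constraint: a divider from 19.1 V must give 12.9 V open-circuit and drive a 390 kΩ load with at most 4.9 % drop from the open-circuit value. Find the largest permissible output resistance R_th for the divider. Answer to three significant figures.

R_th ≤ 20.1 kΩ

Loading drop = R_th/(R_th + R_L) ≤ 0.0490, so R_th ≤ R_L · ε/(1−ε) = 390 kΩ × 0.0490/0.9510 = 20.1 kΩ.
(Any R1, R2 with R2/(R1+R2) = 0.675 and R1‖R2 ≤ 20.1 kΩ will meet the spec.)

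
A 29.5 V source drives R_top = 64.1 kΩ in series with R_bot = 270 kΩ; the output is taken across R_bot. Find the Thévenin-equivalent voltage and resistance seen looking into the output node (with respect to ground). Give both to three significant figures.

V_th = 23.8 V, R_th = 51.8 kΩ

V_th is the open-circuit tap voltage: 29.5 × 270/(64.1 + 270) = 23.8 V.
With the supply zeroed, R_top and R_bot appear in parallel from the tap: R_th = R_top‖R_bot = (64.1 × 270)/334.1 = 51.8 kΩ.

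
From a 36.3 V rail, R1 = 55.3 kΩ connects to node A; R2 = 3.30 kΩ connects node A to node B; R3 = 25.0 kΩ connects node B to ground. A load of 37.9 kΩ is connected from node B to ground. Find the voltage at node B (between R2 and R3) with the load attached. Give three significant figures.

V ≈ 7.42 V

At node B, R3 is in parallel with the load: R3‖R_L = 15.06 kΩ.
Below node A the resistance is R2 + (R3‖R_L) = 18.36 kΩ, so V_A = 36.3 × 18.36/73.66 = 9.049 V.
Then V_B = V_A × (R3‖R_L)/(R2 + R3‖R_L) = 9.049 × 15.06/18.36 = 7.42 V.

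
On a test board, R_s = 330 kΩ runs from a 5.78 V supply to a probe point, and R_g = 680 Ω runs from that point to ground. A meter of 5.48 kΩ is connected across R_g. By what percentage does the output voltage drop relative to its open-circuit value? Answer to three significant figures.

Unloaded V = 5.78 × 680/330700 = 0.011886 V.
Loaded: R_g‖R_L = 604.9 Ω, giving V = 5.78 × 604.9/330600 = 0.010576 V.
Drop = (0.011886 − 0.010576) / 0.011886 = 11.0 %.

11.0 %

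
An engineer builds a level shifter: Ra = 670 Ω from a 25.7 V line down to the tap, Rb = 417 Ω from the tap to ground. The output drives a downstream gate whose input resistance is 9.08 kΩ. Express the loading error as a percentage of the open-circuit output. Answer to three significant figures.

2.75 %

The divider's output (Thévenin) resistance is Ra‖Rb = 257.0 Ω.
Fractional drop under load = R_th/(R_th + R_L) = 257.0 / (257.0 + 9080) = 0.02753.
So the output falls by 2.75 %.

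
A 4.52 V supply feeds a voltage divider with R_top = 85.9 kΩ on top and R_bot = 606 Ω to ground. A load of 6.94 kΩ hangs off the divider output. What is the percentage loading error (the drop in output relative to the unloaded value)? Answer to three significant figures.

7.98 %

The divider's output (Thévenin) resistance is R_top‖R_bot = 601.8 Ω.
Fractional drop under load = R_th/(R_th + R_L) = 601.8 / (601.8 + 6940) = 0.07979.
So the output falls by 7.98 %.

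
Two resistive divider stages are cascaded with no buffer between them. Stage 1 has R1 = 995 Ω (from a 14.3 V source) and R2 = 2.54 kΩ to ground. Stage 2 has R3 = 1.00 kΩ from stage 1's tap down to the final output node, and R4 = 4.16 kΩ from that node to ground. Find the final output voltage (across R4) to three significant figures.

V_out ≈ 7.28 V

Stage 2 presents R3+R4 = 5160 Ω as a load on stage 1's tap.
Stage 1's lower leg becomes R2‖(R3+R4) = 1702 Ω, so V_mid = 14.3 × 1702/2697 = 9.025 V.
Stage 2 is itself unloaded: V_out = V_mid × R4/(R3+R4) = 9.025 × 4160/5160 = 7.28 V.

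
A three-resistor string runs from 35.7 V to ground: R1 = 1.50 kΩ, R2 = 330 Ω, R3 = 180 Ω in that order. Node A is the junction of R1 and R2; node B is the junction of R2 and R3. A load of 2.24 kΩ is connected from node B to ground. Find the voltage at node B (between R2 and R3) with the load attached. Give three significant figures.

At node B, R3 is in parallel with the load: R3‖R_L = 166.6 Ω.
Below node A the resistance is R2 + (R3‖R_L) = 496.6 Ω, so V_A = 35.7 × 496.6/1997 = 8.880 V.
Then V_B = V_A × (R3‖R_L)/(R2 + R3‖R_L) = 8.880 × 166.6/496.6 = 2.98 V.

V ≈ 2.98 V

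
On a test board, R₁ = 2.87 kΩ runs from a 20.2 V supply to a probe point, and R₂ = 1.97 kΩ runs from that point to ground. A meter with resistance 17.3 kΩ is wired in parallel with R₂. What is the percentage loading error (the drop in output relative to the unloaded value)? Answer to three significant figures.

6.33 %

The divider's output (Thévenin) resistance is R₁‖R₂ = 1.168 kΩ.
Fractional drop under load = R_th/(R_th + R_L) = 1.168 / (1.168 + 17.3) = 0.06325.
So the output falls by 6.33 %.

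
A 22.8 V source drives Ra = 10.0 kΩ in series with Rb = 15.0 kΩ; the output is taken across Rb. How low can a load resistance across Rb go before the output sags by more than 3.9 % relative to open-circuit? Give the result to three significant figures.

Output resistance R_th = Ra‖Rb = (10.0 × 15.0)/25.00 = 6.000 kΩ.
The fractional drop is R_th/(R_th + R_L); requiring this ≤ 0.0390 gives R_L ≥ R_th(1/0.0390 − 1) = 6.000 × 24.64 = 148 kΩ.

R_L(min) ≈ 148 kΩ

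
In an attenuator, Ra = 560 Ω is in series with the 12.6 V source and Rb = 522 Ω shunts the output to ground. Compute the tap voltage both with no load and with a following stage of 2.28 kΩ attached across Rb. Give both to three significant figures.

Unloaded: 6.08 V; loaded: 5.43 V

Open-circuit: V = 12.6 × 522/(560 + 522) = 6.08 V.
With the load, Rb becomes Rb‖R_L = 424.8 Ω, so V = 12.6 × 424.8/984.8 = 5.43 V.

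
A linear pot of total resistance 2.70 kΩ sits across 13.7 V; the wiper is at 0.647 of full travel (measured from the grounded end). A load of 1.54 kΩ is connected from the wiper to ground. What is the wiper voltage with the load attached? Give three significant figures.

The wiper splits the pot into (1−α)R = 953.1 Ω above and αR = 1747 Ω below.
Lower section ‖ load = 818.5 Ω.
V_wiper = 13.7 × 818.5/(953.1 + 818.5) = 6.33 V.

V ≈ 6.33 V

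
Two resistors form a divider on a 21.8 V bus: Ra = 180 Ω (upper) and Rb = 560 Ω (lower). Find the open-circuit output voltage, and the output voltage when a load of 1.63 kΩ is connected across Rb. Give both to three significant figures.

Open-circuit: V = 21.8 × 560/(180 + 560) = 16.5 V.
With the load, Rb becomes Rb‖R_L = 416.8 Ω, so V = 21.8 × 416.8/596.8 = 15.2 V.

Unloaded: 16.5 V; loaded: 15.2 V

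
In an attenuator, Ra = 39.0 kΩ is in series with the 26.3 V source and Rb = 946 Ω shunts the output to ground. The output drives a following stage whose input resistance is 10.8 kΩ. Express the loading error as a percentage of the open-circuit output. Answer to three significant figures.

The divider's output (Thévenin) resistance is Ra‖Rb = 923.6 Ω.
Fractional drop under load = R_th/(R_th + R_L) = 923.6 / (923.6 + 10800) = 0.07878.
So the output falls by 7.88 %.

7.88 %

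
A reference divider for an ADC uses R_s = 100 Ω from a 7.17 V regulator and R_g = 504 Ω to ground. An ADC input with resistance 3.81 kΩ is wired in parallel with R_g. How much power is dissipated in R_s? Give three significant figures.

P ≈ 17.3 mW

Total resistance from the source is R_s + (R_g‖R_L) = 545.1 Ω, so I = 7.17/545.1 Ω = 13.15 mA.
P = I²·R_s = (13.15 mA)² × 100 Ω = 17.3 mW.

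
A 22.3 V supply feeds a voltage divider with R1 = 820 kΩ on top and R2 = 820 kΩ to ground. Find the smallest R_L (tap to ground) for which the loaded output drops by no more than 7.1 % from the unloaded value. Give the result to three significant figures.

Output resistance R_th = R1‖R2 = (820 × 820)/1640 = 410.0 kΩ.
The fractional drop is R_th/(R_th + R_L); requiring this ≤ 0.0710 gives R_L ≥ R_th(1/0.0710 − 1) = 410.0 × 13.08 = 5.36 MΩ.

R_L(min) ≈ 5.36 MΩ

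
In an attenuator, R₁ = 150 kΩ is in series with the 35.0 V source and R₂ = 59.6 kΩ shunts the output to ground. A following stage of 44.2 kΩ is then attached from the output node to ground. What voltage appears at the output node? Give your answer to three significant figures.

The load sits in parallel with R₂: R₂‖R_L = (59.6 × 44.2) / (59.6 + 44.2) = 25.38 kΩ.
V_out = 35.0 × 25.38 / (150 + 25.38) = 35.0 × 25.38/175.4 = 5.06 V.

V_out ≈ 5.06 V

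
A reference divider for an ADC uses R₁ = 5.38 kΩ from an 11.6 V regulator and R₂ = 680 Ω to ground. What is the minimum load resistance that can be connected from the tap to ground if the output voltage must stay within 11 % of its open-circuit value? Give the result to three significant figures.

Output resistance R_th = R₁‖R₂ = (5380 × 680)/6060 = 603.7 Ω.
The fractional drop is R_th/(R_th + R_L); requiring this ≤ 0.110 gives R_L ≥ R_th(1/0.110 − 1) = 603.7 × 8.091 = 4.88 kΩ.

R_L(min) ≈ 4.88 kΩ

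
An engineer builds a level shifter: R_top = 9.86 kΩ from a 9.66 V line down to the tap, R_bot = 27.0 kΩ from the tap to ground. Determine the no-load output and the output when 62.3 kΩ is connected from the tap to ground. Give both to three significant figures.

Open-circuit: V = 9.66 × 27.0/(9.86 + 27.0) = 7.08 V.
With the load, R_bot becomes R_bot‖R_L = 18.84 kΩ, so V = 9.66 × 18.84/28.70 = 6.34 V.

Unloaded: 7.08 V; loaded: 6.34 V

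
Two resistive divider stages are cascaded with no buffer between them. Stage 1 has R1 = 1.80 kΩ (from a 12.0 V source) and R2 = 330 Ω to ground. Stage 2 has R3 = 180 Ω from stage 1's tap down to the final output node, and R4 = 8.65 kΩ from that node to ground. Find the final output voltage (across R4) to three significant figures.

Stage 2 presents R3+R4 = 8830 Ω as a load on stage 1's tap.
Stage 1's lower leg becomes R2‖(R3+R4) = 318.1 Ω, so V_mid = 12.0 × 318.1/2118 = 1.802 V.
Stage 2 is itself unloaded: V_out = V_mid × R4/(R3+R4) = 1.802 × 8650/8830 = 1.77 V.

V_out ≈ 1.77 V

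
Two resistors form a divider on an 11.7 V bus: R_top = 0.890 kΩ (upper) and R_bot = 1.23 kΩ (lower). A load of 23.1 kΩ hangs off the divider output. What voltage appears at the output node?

V_out ≈ 6.64 V

The load sits in parallel with R_bot: R_bot‖R_L = (1230 × 23100) / (1230 + 23100) = 1168 Ω.
V_out = 11.7 × 1168 / (890 + 1168) = 11.7 × 1168/2058 = 6.64 V.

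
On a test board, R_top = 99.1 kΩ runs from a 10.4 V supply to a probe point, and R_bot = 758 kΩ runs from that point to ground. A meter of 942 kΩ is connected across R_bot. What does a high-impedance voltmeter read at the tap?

The load sits in parallel with R_bot: R_bot‖R_L = (758 × 942) / (758 + 942) = 420.0 kΩ.
V_out = 10.4 × 420.0 / (99.1 + 420.0) = 10.4 × 420.0/519.1 = 8.41 V.
(Unloaded it would have been 9.20 V.)

V_out ≈ 8.41 V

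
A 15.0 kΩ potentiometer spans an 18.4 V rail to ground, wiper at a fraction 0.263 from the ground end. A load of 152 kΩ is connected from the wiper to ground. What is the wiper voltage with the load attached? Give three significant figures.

V ≈ 4.75 V

The wiper splits the pot into (1−α)R = 11.05 kΩ above and αR = 3.945 kΩ below.
Lower section ‖ load = 3.845 kΩ.
V_wiper = 18.4 × 3.845/(11.05 + 3.845) = 4.75 V.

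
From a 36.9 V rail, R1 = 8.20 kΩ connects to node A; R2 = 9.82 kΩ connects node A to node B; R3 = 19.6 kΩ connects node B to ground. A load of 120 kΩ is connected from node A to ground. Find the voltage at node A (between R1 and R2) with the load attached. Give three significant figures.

Below node A the series string R2+R3 = 29.42 kΩ sits in parallel with the 120 kΩ load: 23.63 kΩ.
V_A = 36.9 × 23.63/(8.20 + 23.63) = 27.4 V.

V ≈ 27.4 V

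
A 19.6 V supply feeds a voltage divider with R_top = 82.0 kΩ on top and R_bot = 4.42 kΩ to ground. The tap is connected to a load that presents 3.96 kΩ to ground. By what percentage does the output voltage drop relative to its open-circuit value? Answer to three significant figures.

Unloaded V = 19.6 × 4.42/86.42 = 1.002 V.
Loaded: R_bot‖R_L = 2.089 kΩ, giving V = 19.6 × 2.089/84.09 = 0.4868 V.
Drop = (1.002 − 0.4868) / 1.002 = 51.4 %.

51.4 %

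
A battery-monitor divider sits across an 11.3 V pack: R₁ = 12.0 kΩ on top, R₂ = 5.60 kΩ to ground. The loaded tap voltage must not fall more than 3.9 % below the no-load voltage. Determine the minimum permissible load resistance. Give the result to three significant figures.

Output resistance R_th = R₁‖R₂ = (12.0 × 5.60)/17.60 = 3.818 kΩ.
The fractional drop is R_th/(R_th + R_L); requiring this ≤ 0.0390 gives R_L ≥ R_th(1/0.0390 − 1) = 3.818 × 24.64 = 94.1 kΩ.

R_L(min) ≈ 94.1 kΩ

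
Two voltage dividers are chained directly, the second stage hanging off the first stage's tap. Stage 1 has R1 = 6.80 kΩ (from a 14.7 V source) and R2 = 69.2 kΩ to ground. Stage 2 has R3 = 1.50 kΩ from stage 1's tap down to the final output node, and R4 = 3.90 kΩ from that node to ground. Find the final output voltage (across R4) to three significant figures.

Stage 2 presents R3+R4 = 5.400 kΩ as a load on stage 1's tap.
Stage 1's lower leg becomes R2‖(R3+R4) = 5.009 kΩ, so V_mid = 14.7 × 5.009/11.81 = 6.235 V.
Stage 2 is itself unloaded: V_out = V_mid × R4/(R3+R4) = 6.235 × 3.90/5.400 = 4.50 V.

V_out ≈ 4.50 V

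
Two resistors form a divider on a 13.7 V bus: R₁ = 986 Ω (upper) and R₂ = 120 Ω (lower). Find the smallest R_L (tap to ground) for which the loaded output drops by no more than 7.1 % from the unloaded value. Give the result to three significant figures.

Output resistance R_th = R₁‖R₂ = (986 × 120)/1106 = 107.0 Ω.
The fractional drop is R_th/(R_th + R_L); requiring this ≤ 0.0710 gives R_L ≥ R_th(1/0.0710 − 1) = 107.0 × 13.08 = 1.40 kΩ.

R_L(min) ≈ 1.40 kΩ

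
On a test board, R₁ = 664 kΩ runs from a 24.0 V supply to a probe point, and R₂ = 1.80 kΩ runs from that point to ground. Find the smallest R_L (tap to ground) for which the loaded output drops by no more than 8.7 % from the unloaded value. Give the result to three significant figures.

R_L(min) ≈ 18.8 kΩ

Output resistance R_th = R₁‖R₂ = (664 × 1.80)/665.8 = 1.795 kΩ.
The fractional drop is R_th/(R_th + R_L); requiring this ≤ 0.0870 gives R_L ≥ R_th(1/0.0870 − 1) = 1.795 × 10.49 = 18.8 kΩ.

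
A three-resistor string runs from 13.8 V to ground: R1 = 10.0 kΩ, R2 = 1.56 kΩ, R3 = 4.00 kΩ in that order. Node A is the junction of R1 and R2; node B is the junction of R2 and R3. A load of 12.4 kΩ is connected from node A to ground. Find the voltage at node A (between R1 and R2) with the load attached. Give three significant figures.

V ≈ 3.83 V

Below node A the series string R2+R3 = 5.560 kΩ sits in parallel with the 12.4 kΩ load: 3.839 kΩ.
V_A = 13.8 × 3.839/(10.0 + 3.839) = 3.83 V.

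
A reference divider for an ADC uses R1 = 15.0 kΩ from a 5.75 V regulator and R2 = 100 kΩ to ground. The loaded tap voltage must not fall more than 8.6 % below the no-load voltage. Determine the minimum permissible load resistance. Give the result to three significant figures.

Output resistance R_th = R1‖R2 = (15.0 × 100)/115.0 = 13.04 kΩ.
The fractional drop is R_th/(R_th + R_L); requiring this ≤ 0.0860 gives R_L ≥ R_th(1/0.0860 − 1) = 13.04 × 10.63 = 139 kΩ.

R_L(min) ≈ 139 kΩ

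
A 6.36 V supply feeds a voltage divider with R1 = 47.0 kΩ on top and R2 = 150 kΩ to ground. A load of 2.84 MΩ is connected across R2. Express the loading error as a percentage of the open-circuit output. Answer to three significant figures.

1.24 %

The divider's output (Thévenin) resistance is R1‖R2 = 35.79 kΩ.
Fractional drop under load = R_th/(R_th + R_L) = 35.79 / (35.79 + 2840) = 0.01244.
So the output falls by 1.24 %.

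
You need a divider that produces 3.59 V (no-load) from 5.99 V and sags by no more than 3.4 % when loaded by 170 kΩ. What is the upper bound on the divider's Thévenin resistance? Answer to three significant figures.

R_th ≤ 5.98 kΩ

Loading drop = R_th/(R_th + R_L) ≤ 0.0340, so R_th ≤ R_L · ε/(1−ε) = 170 kΩ × 0.0340/0.9660 = 5.98 kΩ.
(Any R1, R2 with R2/(R1+R2) = 0.599 and R1‖R2 ≤ 5.98 kΩ will meet the spec.)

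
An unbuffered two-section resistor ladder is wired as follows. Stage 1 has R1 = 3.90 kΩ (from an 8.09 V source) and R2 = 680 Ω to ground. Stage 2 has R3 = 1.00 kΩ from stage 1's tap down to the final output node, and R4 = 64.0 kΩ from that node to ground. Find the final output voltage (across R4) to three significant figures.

V_out ≈ 1.17 V

Stage 2 presents R3+R4 = 65000 Ω as a load on stage 1's tap.
Stage 1's lower leg becomes R2‖(R3+R4) = 673.0 Ω, so V_mid = 8.09 × 673.0/4573 = 1.191 V.
Stage 2 is itself unloaded: V_out = V_mid × R4/(R3+R4) = 1.191 × 64000/65000 = 1.17 V.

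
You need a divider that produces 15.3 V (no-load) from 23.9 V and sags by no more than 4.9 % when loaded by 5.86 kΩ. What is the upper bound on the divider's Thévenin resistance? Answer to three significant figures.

Loading drop = R_th/(R_th + R_L) ≤ 0.0490, so R_th ≤ R_L · ε/(1−ε) = 5.86 kΩ × 0.0490/0.9510 = 302 Ω.

R_th ≤ 302 Ω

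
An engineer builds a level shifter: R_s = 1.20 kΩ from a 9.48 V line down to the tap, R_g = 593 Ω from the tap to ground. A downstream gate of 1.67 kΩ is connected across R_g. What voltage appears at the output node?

The load sits in parallel with R_g: R_g‖R_L = (593 × 1670) / (593 + 1670) = 437.6 Ω.
V_out = 9.48 × 437.6 / (1200 + 437.6) = 9.48 × 437.6/1638 = 2.53 V.

V_out ≈ 2.53 V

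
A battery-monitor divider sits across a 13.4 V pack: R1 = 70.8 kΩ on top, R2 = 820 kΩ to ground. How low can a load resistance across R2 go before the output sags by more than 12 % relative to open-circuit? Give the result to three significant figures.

R_L(min) ≈ 478 kΩ

Output resistance R_th = R1‖R2 = (70.8 × 820)/890.8 = 65.17 kΩ.
The fractional drop is R_th/(R_th + R_L); requiring this ≤ 0.120 gives R_L ≥ R_th(1/0.120 − 1) = 65.17 × 7.333 = 478 kΩ.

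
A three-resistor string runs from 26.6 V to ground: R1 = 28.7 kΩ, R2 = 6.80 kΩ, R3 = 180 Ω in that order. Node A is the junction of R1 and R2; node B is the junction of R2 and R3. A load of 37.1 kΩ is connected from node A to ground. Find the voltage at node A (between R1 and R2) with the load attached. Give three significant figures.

Below node A the series string R2+R3 = 6980 Ω sits in parallel with the 37100 Ω load: 5875 Ω.
V_A = 26.6 × 5875/(28700 + 5875) = 4.52 V.

V ≈ 4.52 V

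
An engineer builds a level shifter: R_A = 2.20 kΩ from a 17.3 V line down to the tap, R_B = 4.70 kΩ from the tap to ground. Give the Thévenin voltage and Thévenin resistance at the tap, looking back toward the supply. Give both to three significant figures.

V_th is the open-circuit tap voltage: 17.3 × 4.70/(2.20 + 4.70) = 11.8 V.
With the supply zeroed, R_A and R_B appear in parallel from the tap: R_th = R_A‖R_B = (2.20 × 4.70)/6.900 = 1.50 kΩ.

V_th = 11.8 V, R_th = 1.50 kΩ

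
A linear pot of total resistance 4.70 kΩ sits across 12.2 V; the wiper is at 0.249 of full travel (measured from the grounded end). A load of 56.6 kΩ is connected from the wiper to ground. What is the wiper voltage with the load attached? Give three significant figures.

The wiper splits the pot into (1−α)R = 3.530 kΩ above and αR = 1.170 kΩ below.
Lower section ‖ load = 1.147 kΩ.
V_wiper = 12.2 × 1.147/(3.530 + 1.147) = 2.99 V.

V ≈ 2.99 V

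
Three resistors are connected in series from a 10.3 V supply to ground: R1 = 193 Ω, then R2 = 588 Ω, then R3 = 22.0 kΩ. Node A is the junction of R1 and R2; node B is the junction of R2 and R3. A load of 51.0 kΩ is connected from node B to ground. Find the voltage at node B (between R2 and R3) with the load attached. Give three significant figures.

At node B, R3 is in parallel with the load: R3‖R_L = 15370 Ω.
Below node A the resistance is R2 + (R3‖R_L) = 15960 Ω, so V_A = 10.3 × 15960/16150 = 10.18 V.
Then V_B = V_A × (R3‖R_L)/(R2 + R3‖R_L) = 10.18 × 15370/15960 = 9.80 V.

V ≈ 9.80 V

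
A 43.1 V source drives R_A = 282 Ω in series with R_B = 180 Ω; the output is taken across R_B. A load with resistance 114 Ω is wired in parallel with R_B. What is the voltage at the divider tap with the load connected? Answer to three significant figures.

The load sits in parallel with R_B: R_B‖R_L = (180 × 114) / (180 + 114) = 69.80 Ω.
V_out = 43.1 × 69.80 / (282 + 69.80) = 43.1 × 69.80/351.8 = 8.55 V.

V_out ≈ 8.55 V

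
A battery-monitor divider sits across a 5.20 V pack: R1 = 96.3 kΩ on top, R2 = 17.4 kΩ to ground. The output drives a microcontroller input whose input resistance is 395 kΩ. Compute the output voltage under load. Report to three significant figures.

The load sits in parallel with R2: R2‖R_L = (17.4 × 395) / (17.4 + 395) = 16.67 kΩ.
V_out = 5.20 × 16.67 / (96.3 + 16.67) = 5.20 × 16.67/113.0 = 0.767 V.

V_out ≈ 0.767 V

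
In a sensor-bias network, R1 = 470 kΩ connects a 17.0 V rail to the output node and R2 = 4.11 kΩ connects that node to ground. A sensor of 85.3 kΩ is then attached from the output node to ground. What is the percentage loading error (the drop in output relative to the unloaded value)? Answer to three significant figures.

4.56 %

The divider's output (Thévenin) resistance is R1‖R2 = 4.074 kΩ.
Fractional drop under load = R_th/(R_th + R_L) = 4.074 / (4.074 + 85.3) = 0.04559.
So the output falls by 4.56 %.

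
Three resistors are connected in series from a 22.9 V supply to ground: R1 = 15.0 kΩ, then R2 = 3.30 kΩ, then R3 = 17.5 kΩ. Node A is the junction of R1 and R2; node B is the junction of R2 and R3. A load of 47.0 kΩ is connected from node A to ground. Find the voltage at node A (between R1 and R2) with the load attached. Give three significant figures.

V ≈ 11.2 V

Below node A the series string R2+R3 = 20.80 kΩ sits in parallel with the 47.0 kΩ load: 14.42 kΩ.
V_A = 22.9 × 14.42/(15.0 + 14.42) = 11.2 V.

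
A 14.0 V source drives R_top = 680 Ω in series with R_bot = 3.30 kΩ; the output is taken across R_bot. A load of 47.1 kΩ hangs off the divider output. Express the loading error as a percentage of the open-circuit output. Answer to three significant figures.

The divider's output (Thévenin) resistance is R_top‖R_bot = 563.8 Ω.
Fractional drop under load = R_th/(R_th + R_L) = 563.8 / (563.8 + 47100) = 0.01183.
So the output falls by 1.18 %.

1.18 %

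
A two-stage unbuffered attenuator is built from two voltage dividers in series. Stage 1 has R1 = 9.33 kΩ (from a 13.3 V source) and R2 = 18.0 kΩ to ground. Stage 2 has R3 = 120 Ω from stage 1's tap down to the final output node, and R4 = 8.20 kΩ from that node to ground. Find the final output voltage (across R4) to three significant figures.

V_out ≈ 4.97 V

Stage 2 presents R3+R4 = 8320 Ω as a load on stage 1's tap.
Stage 1's lower leg becomes R2‖(R3+R4) = 5690 Ω, so V_mid = 13.3 × 5690/15020 = 5.038 V.
Stage 2 is itself unloaded: V_out = V_mid × R4/(R3+R4) = 5.038 × 8200/8320 = 4.97 V.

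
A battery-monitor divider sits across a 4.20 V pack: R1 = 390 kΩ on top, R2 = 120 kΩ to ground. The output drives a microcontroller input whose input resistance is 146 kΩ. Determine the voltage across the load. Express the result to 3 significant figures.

V_out ≈ 0.607 V

The load sits in parallel with R2: R2‖R_L = (120 × 146) / (120 + 146) = 65.86 kΩ.
V_out = 4.20 × 65.86 / (390 + 65.86) = 4.20 × 65.86/455.9 = 0.607 V.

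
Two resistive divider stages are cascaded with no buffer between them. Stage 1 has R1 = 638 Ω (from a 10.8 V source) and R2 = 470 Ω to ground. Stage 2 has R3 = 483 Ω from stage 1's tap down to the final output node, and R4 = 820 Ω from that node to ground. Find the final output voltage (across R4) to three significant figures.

V_out ≈ 2.39 V

Stage 2 presents R3+R4 = 1303 Ω as a load on stage 1's tap.
Stage 1's lower leg becomes R2‖(R3+R4) = 345.4 Ω, so V_mid = 10.8 × 345.4/983.4 = 3.793 V.
Stage 2 is itself unloaded: V_out = V_mid × R4/(R3+R4) = 3.793 × 820/1303 = 2.39 V.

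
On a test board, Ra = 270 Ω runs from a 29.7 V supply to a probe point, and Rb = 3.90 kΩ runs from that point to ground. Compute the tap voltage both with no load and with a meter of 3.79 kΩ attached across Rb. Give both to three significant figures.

Unloaded: 27.8 V; loaded: 26.0 V

Open-circuit: V = 29.7 × 3900/(270 + 3900) = 27.8 V.
With the load, Rb becomes Rb‖R_L = 1922 Ω, so V = 29.7 × 1922/2192 = 26.0 V.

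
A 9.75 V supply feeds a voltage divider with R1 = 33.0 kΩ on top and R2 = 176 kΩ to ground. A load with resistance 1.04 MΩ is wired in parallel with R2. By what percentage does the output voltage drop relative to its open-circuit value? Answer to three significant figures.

2.60 %

The divider's output (Thévenin) resistance is R1‖R2 = 27.79 kΩ.
Fractional drop under load = R_th/(R_th + R_L) = 27.79 / (27.79 + 1040) = 0.02603.
So the output falls by 2.60 %.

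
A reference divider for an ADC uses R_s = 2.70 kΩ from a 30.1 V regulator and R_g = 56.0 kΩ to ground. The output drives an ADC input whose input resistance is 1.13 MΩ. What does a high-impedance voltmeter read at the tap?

The load sits in parallel with R_g: R_g‖R_L = (56.0 × 1130) / (56.0 + 1130) = 53.36 kΩ.
V_out = 30.1 × 53.36 / (2.70 + 53.36) = 30.1 × 53.36/56.06 = 28.7 V.

V_out ≈ 28.7 V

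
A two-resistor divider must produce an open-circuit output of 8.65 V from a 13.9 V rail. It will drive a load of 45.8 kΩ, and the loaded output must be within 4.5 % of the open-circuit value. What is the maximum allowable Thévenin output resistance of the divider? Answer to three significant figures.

Loading drop = R_th/(R_th + R_L) ≤ 0.0450, so R_th ≤ R_L · ε/(1−ε) = 45.8 kΩ × 0.0450/0.9550 = 2.16 kΩ.

R_th ≤ 2.16 kΩ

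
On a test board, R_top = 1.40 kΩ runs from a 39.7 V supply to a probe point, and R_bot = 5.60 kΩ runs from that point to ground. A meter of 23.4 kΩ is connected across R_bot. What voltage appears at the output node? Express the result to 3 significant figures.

V_out ≈ 30.3 V

The load sits in parallel with R_bot: R_bot‖R_L = (5.60 × 23.4) / (5.60 + 23.4) = 4.519 kΩ.
V_out = 39.7 × 4.519 / (1.40 + 4.519) = 39.7 × 4.519/5.919 = 30.3 V.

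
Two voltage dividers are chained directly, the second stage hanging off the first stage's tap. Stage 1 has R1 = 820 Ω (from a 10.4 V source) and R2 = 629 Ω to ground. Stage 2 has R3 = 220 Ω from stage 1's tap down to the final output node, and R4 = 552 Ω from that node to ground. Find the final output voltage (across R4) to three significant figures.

V_out ≈ 2.21 V

Stage 2 presents R3+R4 = 772.0 Ω as a load on stage 1's tap.
Stage 1's lower leg becomes R2‖(R3+R4) = 346.6 Ω, so V_mid = 10.4 × 346.6/1167 = 3.090 V.
Stage 2 is itself unloaded: V_out = V_mid × R4/(R3+R4) = 3.090 × 552/772.0 = 2.21 V.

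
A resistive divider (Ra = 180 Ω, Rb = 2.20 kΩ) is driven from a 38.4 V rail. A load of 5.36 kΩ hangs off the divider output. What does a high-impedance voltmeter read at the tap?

V_out ≈ 34.4 V

The load sits in parallel with Rb: Rb‖R_L = (2200 × 5360) / (2200 + 5360) = 1560 Ω.
V_out = 38.4 × 1560 / (180 + 1560) = 38.4 × 1560/1740 = 34.4 V.
(Unloaded it would have been 35.5 V.)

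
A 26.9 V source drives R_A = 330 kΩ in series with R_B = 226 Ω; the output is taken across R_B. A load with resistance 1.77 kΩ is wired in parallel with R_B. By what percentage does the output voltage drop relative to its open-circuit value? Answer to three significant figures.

The divider's output (Thévenin) resistance is R_A‖R_B = 225.8 Ω.
Fractional drop under load = R_th/(R_th + R_L) = 225.8 / (225.8 + 1770) = 0.1132.
So the output falls by 11.3 %.

11.3 %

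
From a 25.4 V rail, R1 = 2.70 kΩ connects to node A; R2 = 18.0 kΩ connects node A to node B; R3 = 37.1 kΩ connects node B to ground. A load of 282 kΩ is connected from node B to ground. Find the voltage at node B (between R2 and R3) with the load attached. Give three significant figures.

V ≈ 15.6 V

At node B, R3 is in parallel with the load: R3‖R_L = 32.79 kΩ.
Below node A the resistance is R2 + (R3‖R_L) = 50.79 kΩ, so V_A = 25.4 × 50.79/53.49 = 24.12 V.
Then V_B = V_A × (R3‖R_L)/(R2 + R3‖R_L) = 24.12 × 32.79/50.79 = 15.6 V.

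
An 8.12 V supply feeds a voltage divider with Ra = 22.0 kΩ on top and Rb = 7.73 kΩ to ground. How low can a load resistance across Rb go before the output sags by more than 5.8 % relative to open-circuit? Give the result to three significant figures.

Output resistance R_th = Ra‖Rb = (22.0 × 7.73)/29.73 = 5.720 kΩ.
The fractional drop is R_th/(R_th + R_L); requiring this ≤ 0.0580 gives R_L ≥ R_th(1/0.0580 − 1) = 5.720 × 16.24 = 92.9 kΩ.

R_L(min) ≈ 92.9 kΩ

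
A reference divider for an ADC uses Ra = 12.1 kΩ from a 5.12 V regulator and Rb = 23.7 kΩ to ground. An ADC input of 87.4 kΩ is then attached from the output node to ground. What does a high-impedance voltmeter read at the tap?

V_out ≈ 3.10 V

The load sits in parallel with Rb: Rb‖R_L = (23.7 × 87.4) / (23.7 + 87.4) = 18.64 kΩ.
V_out = 5.12 × 18.64 / (12.1 + 18.64) = 5.12 × 18.64/30.74 = 3.10 V.
(Unloaded it would have been 3.39 V.)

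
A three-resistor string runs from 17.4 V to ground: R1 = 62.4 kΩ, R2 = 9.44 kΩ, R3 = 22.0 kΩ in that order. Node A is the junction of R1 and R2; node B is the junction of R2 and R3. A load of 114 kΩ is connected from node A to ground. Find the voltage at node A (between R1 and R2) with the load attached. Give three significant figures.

V ≈ 4.93 V

Below node A the series string R2+R3 = 31.44 kΩ sits in parallel with the 114 kΩ load: 24.64 kΩ.
V_A = 17.4 × 24.64/(62.4 + 24.64) = 4.93 V.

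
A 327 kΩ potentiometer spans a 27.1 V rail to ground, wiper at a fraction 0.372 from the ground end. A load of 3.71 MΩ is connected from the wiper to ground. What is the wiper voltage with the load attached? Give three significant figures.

The wiper splits the pot into (1−α)R = 205.4 kΩ above and αR = 121.6 kΩ below.
Lower section ‖ load = 117.8 kΩ.
V_wiper = 27.1 × 117.8/(205.4 + 117.8) = 9.88 V.

V ≈ 9.88 V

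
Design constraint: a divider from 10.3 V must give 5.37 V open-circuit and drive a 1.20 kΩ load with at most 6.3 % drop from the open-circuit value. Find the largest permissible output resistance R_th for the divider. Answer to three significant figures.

Loading drop = R_th/(R_th + R_L) ≤ 0.0630, so R_th ≤ R_L · ε/(1−ε) = 1.20 kΩ × 0.0630/0.9370 = 80.7 Ω.

R_th ≤ 80.7 Ω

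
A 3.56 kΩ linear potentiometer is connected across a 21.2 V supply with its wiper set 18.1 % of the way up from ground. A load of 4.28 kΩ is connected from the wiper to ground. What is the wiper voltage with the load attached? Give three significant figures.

The wiper splits the pot into (1−α)R = 2916 Ω above and αR = 644.4 Ω below.
Lower section ‖ load = 560.0 Ω.
V_wiper = 21.2 × 560.0/(2916 + 560.0) = 3.42 V.

V ≈ 3.42 V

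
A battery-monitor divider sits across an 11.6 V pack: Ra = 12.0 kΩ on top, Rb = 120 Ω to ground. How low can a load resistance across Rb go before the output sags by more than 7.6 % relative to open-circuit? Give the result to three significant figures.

R_L(min) ≈ 1.44 kΩ

Output resistance R_th = Ra‖Rb = (12000 × 120)/12120 = 118.8 Ω.
The fractional drop is R_th/(R_th + R_L); requiring this ≤ 0.0760 gives R_L ≥ R_th(1/0.0760 − 1) = 118.8 × 12.16 = 1.44 kΩ.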